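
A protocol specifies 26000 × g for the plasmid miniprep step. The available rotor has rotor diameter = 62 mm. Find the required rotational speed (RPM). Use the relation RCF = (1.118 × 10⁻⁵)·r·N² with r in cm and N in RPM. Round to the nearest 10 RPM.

≈ 27390 RPM

r = 62 mm / 2 = 31 mm = 3.1 cm
26,000 = 1.118 × 10⁻⁵ × 3.1 × N²
N² = 26,000 / (3.4658 × 10⁻⁵) = 750,187,547
N ≈ √750,187,547 ≈ 27,389.6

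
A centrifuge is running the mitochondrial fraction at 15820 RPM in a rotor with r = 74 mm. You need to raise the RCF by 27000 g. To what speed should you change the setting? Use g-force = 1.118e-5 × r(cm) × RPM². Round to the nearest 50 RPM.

r = 74 mm = 7.4 cm
Current RCF = 1.118 × 10⁻⁵ × 7.4 × (15820)² = 1.118 × 10⁻⁵ × 7.4 × 250,272,400 ≈ 20,705.5 × g
Target RCF = 20,705.5 + 27,000 = 47,705.5 × g
N² = 47,705.5 / (8.2732 × 10⁻⁵) = 576,626,940
N ≈ √576,626,940 ≈ 24,013.1

≈ 24000 RPM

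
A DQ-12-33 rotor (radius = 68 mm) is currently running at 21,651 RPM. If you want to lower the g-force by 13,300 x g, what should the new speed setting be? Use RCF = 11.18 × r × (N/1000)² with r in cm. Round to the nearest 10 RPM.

r = 68 mm = 6.8 cm
Current RCF = 11.18 × 6.8 × (21.651)² = 11.18 × 6.8 × 468.765801 ≈ 35,637.5 × g
Target RCF = 35,637.5 − 13,300 = 22,337.5 × g
(N/1000)² = 22,337.5 / 76.024 = 293.8217
N = 1000 × √293.8217 ≈ 17,141.2

≈ 17140 RPM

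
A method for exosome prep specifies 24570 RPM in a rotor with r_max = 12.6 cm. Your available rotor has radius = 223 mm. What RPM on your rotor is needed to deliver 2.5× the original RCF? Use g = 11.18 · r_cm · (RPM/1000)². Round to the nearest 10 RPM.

RCF_original = 11.18 × 12.6 × (24.57)² = 11.18 × 12.6 × 603.6849 ≈ 85,039.9 × g
Target RCF = 2.5 × 85,039.9 ≈ 212,599.8 × g
Your rotor: r = 223 mm = 22.3 cm
212,599.8 = 11.18 × 22.3 × (N/1000)²
(N/1000)² = 212,599.8 / 249.314 = 852.7391
N = 1000 × √852.7391 ≈ 29,201.7

≈ 29200 RPM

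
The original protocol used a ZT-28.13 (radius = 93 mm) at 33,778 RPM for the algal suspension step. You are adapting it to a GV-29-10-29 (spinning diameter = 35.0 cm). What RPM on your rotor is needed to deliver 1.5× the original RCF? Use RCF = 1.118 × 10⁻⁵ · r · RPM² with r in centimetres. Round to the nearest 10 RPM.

≈ 30160 RPM

Original rotor: r = 93 mm = 9.3 cm
RCF = 1.118 × 10⁻⁵ × r × N²
RCF_original = 1.118 × 10⁻⁵ × 9.3 × (33778)² = 1.118 × 10⁻⁵ × 9.3 × 1,140,953,284 ≈ 118,629.5 × g
Target RCF = 1.5 × 118,629.5 ≈ 177,944.2 × g
Your rotor: r = 35.0 / 2 = 17.5 cm
177,944.2 = 1.118 × 10⁻⁵ × 17.5 × N²
N² = 177,944.2 / (19.565 × 10⁻⁵) = 909,502,683
N ≈ √909,502,683 ≈ 30,158.0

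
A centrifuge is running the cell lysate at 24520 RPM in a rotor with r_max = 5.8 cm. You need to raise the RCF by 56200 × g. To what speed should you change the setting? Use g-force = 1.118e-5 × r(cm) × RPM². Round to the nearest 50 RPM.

Current RCF = 1.118 × 10⁻⁵ × 5.8 × (24520)² = 1.118 × 10⁻⁵ × 5.8 × 601,230,400 ≈ 38,986.2 × g
Target RCF = 38,986.2 + 56,200 = 95,186.2 × g
N² = 95,186.2 / (6.4844 × 10⁻⁵) = 1,467,926,100
N ≈ √1,467,926,100 ≈ 38,313.5

≈ 38300 RPM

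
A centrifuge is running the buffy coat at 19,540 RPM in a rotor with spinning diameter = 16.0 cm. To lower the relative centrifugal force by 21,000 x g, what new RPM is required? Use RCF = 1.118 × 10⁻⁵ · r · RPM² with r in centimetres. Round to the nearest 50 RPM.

r = 16.0 / 2 = 8 cm
Current RCF = 1.118 × 10⁻⁵ × 8 × (19540)² = 1.118 × 10⁻⁵ × 8 × 381,811,600 ≈ 34,149.2 × g
Target RCF = 34,149.2 − 21,000 = 13,149.2 × g
N² = 13,149.2 / (8.944 × 10⁻⁵) = 147,016,995
N ≈ √147,016,995 ≈ 12,125.1

N₂ ≈ 12150 RPM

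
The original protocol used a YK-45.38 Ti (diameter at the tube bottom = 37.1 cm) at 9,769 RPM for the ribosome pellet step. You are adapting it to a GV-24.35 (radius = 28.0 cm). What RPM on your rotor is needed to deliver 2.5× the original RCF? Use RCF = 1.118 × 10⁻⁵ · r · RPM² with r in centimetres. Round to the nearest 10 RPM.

≈ 12570 RPM

Original rotor: r = 37.1 / 2 = 18.55 cm
RCF = 1.118 × 10⁻⁵ × r × N²
RCF_original = 1.118 × 10⁻⁵ × 18.55 × (9769)² = 1.118 × 10⁻⁵ × 18.55 × 95,433,361 ≈ 19,791.8 × g
Target RCF = 2.5 × 19,791.8 ≈ 49,479.5 × g
49,479.5 = 1.118 × 10⁻⁵ × 28 × N²
N² = 49,479.5 / (31.304 × 10⁻⁵) = 158,061,270
N ≈ √158,061,270 ≈ 12,572.2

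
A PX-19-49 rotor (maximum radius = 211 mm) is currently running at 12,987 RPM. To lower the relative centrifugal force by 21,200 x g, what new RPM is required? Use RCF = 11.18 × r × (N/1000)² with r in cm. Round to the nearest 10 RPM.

8880 RPM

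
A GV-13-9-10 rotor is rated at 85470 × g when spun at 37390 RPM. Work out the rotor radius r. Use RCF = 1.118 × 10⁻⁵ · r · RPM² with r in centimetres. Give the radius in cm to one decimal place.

r ≈ 5.5 cm

85470 = 1.118 × 10⁻⁵ × r × (37390)²
r = 85470 / (1.118 × 10⁻⁵ × 1,398,012,100) = 85470 / 15629.78 ≈ 5.468 cm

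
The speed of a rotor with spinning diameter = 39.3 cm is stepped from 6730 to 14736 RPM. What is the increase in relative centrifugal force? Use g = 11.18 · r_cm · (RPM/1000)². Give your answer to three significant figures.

r = 39.3 / 2 = 19.65 cm
RCF₁ = 11.18 × 19.65 × (6.73)² = 11.18 × 19.65 × 45.2929 ≈ 9,950.3 × g
RCF₂ = 11.18 × 19.65 × (14.736)² = 11.18 × 19.65 × 217.149696 ≈ 47,705 × g
Increase = 47,705 − 9,950.3 = 37,754.7

≈ 37800 x g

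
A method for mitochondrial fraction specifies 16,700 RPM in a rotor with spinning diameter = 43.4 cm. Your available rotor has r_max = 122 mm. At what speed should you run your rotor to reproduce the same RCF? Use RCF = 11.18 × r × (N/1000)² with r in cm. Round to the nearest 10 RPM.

Original rotor: r = 43.4 / 2 = 21.7 cm
RCF = 11.18 × r × (N/1000)²
RCF_original = 11.18 × 21.7 × (16.7)² = 11.18 × 21.7 × 278.89 ≈ 67,660.4 × g
Your rotor: r = 122 mm = 12.2 cm
67,660.4 = 11.18 × 12.2 × (N/1000)²
(N/1000)² = 67,660.4 / 136.396 = 496.0585
N = 1000 × √496.0585 ≈ 22,272.4

22270 RPM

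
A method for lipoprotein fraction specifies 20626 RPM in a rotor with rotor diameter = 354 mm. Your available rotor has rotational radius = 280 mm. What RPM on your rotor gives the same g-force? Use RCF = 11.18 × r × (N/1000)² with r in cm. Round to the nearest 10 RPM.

Original rotor: r = 354 mm / 2 = 177 mm = 17.7 cm
RCF = 11.18 × r × (N/1000)²
RCF_original = 11.18 × 17.7 × (20.626)² = 11.18 × 17.7 × 425.431876 ≈ 84,187 × g
Your rotor: r = 280 mm = 28.0 cm
84,187 = 11.18 × 28 × (N/1000)²
(N/1000)² = 84,187 / 313.04 = 268.9337
N = 1000 × √268.9337 ≈ 16,399.2

16400 RPM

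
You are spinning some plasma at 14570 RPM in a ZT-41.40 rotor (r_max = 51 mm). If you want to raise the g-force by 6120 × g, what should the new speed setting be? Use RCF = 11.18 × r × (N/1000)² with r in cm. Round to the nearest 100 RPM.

≈ 17900 RPM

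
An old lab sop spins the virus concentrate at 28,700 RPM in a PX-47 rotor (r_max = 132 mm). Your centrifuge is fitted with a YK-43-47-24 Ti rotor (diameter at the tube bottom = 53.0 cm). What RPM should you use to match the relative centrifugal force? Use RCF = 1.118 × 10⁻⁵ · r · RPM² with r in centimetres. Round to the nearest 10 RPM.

Original rotor: r = 132 mm = 13.2 cm
RCF = 1.118 × 10⁻⁵ × r × N²
RCF_original = 1.118 × 10⁻⁵ × 13.2 × (28700)² = 1.118 × 10⁻⁵ × 13.2 × 823,690,000 ≈ 121,556.9 × g
Your rotor: r = 53.0 / 2 = 26.5 cm
121,556.9 = 1.118 × 10⁻⁵ × 26.5 × N²
N² = 121,556.9 / (29.627 × 10⁻⁵) = 410,290,951
N ≈ √410,290,951 ≈ 20,255.6

≈ 20260 RPM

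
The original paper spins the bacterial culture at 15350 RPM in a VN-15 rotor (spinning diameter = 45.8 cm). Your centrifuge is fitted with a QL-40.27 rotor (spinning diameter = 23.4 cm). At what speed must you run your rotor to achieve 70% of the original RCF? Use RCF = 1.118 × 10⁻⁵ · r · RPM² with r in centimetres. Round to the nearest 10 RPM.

≈ 17970 RPM

Original rotor: r = 45.8 / 2 = 22.9 cm
RCF_original = 1.118 × 10⁻⁵ × 22.9 × (15350)² = 1.118 × 10⁻⁵ × 22.9 × 235,622,500 ≈ 60,324.5 × g
Target RCF = 0.7 × 60,324.5 ≈ 42,227.1 × g
Your rotor: r = 23.4 / 2 = 11.7 cm
42,227.1 = 1.118 × 10⁻⁵ × 11.7 × N²
N² = 42,227.1 / (13.0806 × 10⁻⁵) = 322,822,348
N ≈ √322,822,348 ≈ 17,967.3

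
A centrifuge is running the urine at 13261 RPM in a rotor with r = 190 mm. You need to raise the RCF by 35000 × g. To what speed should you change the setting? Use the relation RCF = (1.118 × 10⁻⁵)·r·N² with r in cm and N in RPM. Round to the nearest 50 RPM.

18450 RPM

r = 190 mm = 19.0 cm
Current RCF = 1.118 × 10⁻⁵ × 19 × (13261)² = 1.118 × 10⁻⁵ × 19 × 175,854,121 ≈ 37,354.9 × g
Target RCF = 37,354.9 + 35,000 = 72,354.9 × g
N² = 72,354.9 / (21.242 × 10⁻⁵) = 340,621,881
N ≈ √340,621,881 ≈ 18,455.9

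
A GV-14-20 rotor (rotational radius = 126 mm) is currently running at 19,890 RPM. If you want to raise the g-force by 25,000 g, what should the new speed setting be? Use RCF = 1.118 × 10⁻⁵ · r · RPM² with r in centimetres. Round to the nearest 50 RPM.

23950 RPM

r = 126 mm = 12.6 cm
Current RCF = 1.118 × 10⁻⁵ × 12.6 × (19890)² = 1.118 × 10⁻⁵ × 12.6 × 395,612,100 ≈ 55,729.1 × g
Target RCF = 55,729.1 + 25,000 = 80,729.1 × g
N² = 80,729.1 / (14.0868 × 10⁻⁵) = 573,083,312
N ≈ √573,083,312 ≈ 23,939.2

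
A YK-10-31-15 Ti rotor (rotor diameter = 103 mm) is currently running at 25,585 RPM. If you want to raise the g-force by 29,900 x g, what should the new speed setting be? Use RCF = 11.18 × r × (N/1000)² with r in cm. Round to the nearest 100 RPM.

r = 103 mm / 2 = 51.5 mm = 5.15 cm
Current RCF = 11.18 × 5.15 × (25.585)² = 11.18 × 5.15 × 654.592225 ≈ 37,689.5 × g
Target RCF = 37,689.5 + 29,900 = 67,589.5 × g
(N/1000)² = 67,589.5 / 57.577 = 1173.898
N = 1000 × √1173.898 ≈ 34,262.2

≈ 34300 RPM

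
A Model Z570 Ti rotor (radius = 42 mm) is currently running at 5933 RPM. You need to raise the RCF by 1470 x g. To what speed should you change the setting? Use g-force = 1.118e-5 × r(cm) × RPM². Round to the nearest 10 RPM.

8160 RPM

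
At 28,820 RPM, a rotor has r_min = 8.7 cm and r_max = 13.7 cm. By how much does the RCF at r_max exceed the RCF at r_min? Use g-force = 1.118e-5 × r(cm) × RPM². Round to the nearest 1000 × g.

≈ 46000 x g

RCF_max = 1.118 × 10⁻⁵ × 13.7 × (28820)² = 1.118 × 10⁻⁵ × 13.7 × 830,592,400 ≈ 127,218.5 × g
RCF_min = 1.118 × 10⁻⁵ × 8.7 × (28820)² = 1.118 × 10⁻⁵ × 8.7 × 830,592,400 ≈ 80,788.4 × g
ΔRCF = 127,218.5 − 80,788.4 = 46,430.1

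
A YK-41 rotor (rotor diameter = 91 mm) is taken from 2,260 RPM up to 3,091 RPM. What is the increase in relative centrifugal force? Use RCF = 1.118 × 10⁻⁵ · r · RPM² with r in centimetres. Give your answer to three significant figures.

226 ×g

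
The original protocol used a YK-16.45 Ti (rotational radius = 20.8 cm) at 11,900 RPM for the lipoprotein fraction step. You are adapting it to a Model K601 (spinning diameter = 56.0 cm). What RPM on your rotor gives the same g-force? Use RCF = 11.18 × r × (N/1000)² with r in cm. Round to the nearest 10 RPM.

≈ 10260 RPM

RCF = 11.18 × r × (N/1000)²
RCF_original = 11.18 × 20.8 × (11.9)² = 11.18 × 20.8 × 141.61 ≈ 32,930.6 × g
Your rotor: r = 56.0 / 2 = 28 cm
32,930.6 = 11.18 × 28 × (N/1000)²
(N/1000)² = 32,930.6 / 313.04 = 105.1961
N = 1000 × √105.1961 ≈ 10,256.5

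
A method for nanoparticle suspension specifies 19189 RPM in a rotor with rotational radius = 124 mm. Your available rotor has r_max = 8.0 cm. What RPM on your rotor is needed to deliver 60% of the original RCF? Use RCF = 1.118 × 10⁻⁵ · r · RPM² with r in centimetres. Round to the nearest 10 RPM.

≈ 18510 RPM

Original rotor: r = 124 mm = 12.4 cm
RCF = 1.118 × 10⁻⁵ × r × N²
RCF_original = 1.118 × 10⁻⁵ × 12.4 × (19189)² = 1.118 × 10⁻⁵ × 12.4 × 368,217,721 ≈ 51,046.8 × g
Target RCF = 0.6 × 51,046.8 ≈ 30,628.1 × g
30,628.1 = 1.118 × 10⁻⁵ × 8 × N²
N² = 30,628.1 / (8.944 × 10⁻⁵) = 342,442,979
N ≈ √342,442,979 ≈ 18,505.2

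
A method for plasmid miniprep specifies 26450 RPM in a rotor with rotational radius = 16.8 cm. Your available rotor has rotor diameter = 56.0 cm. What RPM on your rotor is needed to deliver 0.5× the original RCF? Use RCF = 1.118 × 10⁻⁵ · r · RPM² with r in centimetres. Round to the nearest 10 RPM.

RCF_original = 1.118 × 10⁻⁵ × 16.8 × (26450)² = 1.118 × 10⁻⁵ × 16.8 × 699,602,500 ≈ 131,402.1 × g
Target RCF = 0.5 × 131,402.1 ≈ 65,701.1 × g
Your rotor: r = 56.0 / 2 = 28 cm
65,701.1 = 1.118 × 10⁻⁵ × 28 × N²
N² = 65,701.1 / (31.304 × 10⁻⁵) = 209,880,846
N ≈ √209,880,846 ≈ 14,487.3

≈ 14490 RPM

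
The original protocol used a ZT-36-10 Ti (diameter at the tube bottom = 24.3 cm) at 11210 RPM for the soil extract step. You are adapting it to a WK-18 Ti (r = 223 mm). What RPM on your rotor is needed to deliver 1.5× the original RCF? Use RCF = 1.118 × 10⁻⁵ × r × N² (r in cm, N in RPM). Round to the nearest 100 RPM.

10100 RPM

Original rotor: r = 24.3 / 2 = 12.15 cm
RCF_original = 1.118 × 10⁻⁵ × 12.15 × (11210)² = 1.118 × 10⁻⁵ × 12.15 × 125,664,100 ≈ 17,069.8 × g
Target RCF = 1.5 × 17,069.8 ≈ 25,604.7 × g
Your rotor: r = 223 mm = 22.3 cm
25,604.7 = 1.118 × 10⁻⁵ × 22.3 × N²
N² = 25,604.7 / (24.9314 × 10⁻⁵) = 102,700,610
N ≈ √102,700,610 ≈ 10,134.1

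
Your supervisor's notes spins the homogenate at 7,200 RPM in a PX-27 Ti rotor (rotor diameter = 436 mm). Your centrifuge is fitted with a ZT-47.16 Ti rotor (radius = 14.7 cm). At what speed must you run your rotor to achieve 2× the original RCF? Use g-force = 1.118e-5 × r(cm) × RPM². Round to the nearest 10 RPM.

Original rotor: r = 436 mm / 2 = 218 mm = 21.8 cm
RCF_original = 1.118 × 10⁻⁵ × 21.8 × (7200)² = 1.118 × 10⁻⁵ × 21.8 × 51,840,000 ≈ 12,634.7 × g
Target RCF = 2 × 12,634.7 ≈ 25,269.4 × g
25,269.4 = 1.118 × 10⁻⁵ × 14.7 × N²
N² = 25,269.4 / (16.4346 × 10⁻⁵) = 153,757,317
N ≈ √153,757,317 ≈ 12,399.9

12400 RPM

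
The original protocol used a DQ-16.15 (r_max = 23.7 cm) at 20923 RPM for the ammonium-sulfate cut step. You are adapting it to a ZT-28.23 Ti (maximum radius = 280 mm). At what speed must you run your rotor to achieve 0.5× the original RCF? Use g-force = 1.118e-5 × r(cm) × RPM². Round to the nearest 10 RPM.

RCF = 1.118 × 10⁻⁵ × r × N²
RCF_original = 1.118 × 10⁻⁵ × 23.7 × (20923)² = 1.118 × 10⁻⁵ × 23.7 × 437,771,929 ≈ 115,994.7 × g
Target RCF = 0.5 × 115,994.7 ≈ 57,997.3 × g
Your rotor: r = 280 mm = 28.0 cm
57,997.3 = 1.118 × 10⁻⁵ × 28 × N²
N² = 57,997.3 / (31.304 × 10⁻⁵) = 185,271,211
N ≈ √185,271,211 ≈ 13,611.4

13610 RPM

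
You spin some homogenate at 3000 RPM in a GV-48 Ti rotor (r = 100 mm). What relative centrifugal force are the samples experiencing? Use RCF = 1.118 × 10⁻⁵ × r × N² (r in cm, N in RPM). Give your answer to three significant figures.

1010 × g

r = 100 mm = 10.0 cm
RCF = 1.118 × 10⁻⁵ × 10 × (3000)² = 1.118 × 10⁻⁵ × 10 × 9,000,000 ≈ 1,006.2 × g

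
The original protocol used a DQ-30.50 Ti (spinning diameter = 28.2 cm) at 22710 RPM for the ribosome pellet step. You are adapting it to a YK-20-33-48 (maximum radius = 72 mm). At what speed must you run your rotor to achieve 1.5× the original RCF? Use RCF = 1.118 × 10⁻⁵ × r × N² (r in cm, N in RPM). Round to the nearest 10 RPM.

38920 RPM

Original rotor: r = 28.2 / 2 = 14.1 cm
RCF = 1.118 × 10⁻⁵ × r × N²
RCF_original = 1.118 × 10⁻⁵ × 14.1 × (22710)² = 1.118 × 10⁻⁵ × 14.1 × 515,744,100 ≈ 81,300.9 × g
Target RCF = 1.5 × 81,300.9 ≈ 121,951.3 × g
Your rotor: r = 72 mm = 7.2 cm
121,951.3 = 1.118 × 10⁻⁵ × 7.2 × N²
N² = 121,951.3 / (8.0496 × 10⁻⁵) = 1,514,998,261
N ≈ √1,514,998,261 ≈ 38,923.0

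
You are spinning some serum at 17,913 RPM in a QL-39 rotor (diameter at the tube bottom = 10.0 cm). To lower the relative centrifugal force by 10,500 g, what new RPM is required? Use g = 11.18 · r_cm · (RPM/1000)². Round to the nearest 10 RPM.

N₂ ≈ 11530 RPM

r = 10.0 / 2 = 5 cm
Current RCF = 11.18 × 5 × (17.913)² = 11.18 × 5 × 320.875569 ≈ 17,936.9 × g
Target RCF = 17,936.9 − 10,500 = 7,436.9 × g
(N/1000)² = 7,436.9 / 55.9 = 133.0394
N = 1000 × √133.0394 ≈ 11,534.3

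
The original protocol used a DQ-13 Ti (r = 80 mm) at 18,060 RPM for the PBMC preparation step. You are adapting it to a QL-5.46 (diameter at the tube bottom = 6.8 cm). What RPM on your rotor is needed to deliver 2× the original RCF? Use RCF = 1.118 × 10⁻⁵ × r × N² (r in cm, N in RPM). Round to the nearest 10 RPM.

Original rotor: r = 80 mm = 8.0 cm
RCF_original = 1.118 × 10⁻⁵ × 8 × (18060)² = 1.118 × 10⁻⁵ × 8 × 326,163,600 ≈ 29,172.1 × g
Target RCF = 2 × 29,172.1 ≈ 58,344.2 × g
Your rotor: r = 6.8 / 2 = 3.4 cm
58,344.2 = 1.118 × 10⁻⁵ × 3.4 × N²
N² = 58,344.2 / (3.8012 × 10⁻⁵) = 1,534,888,982
N ≈ √1,534,888,982 ≈ 39,177.7

≈ 39180 RPM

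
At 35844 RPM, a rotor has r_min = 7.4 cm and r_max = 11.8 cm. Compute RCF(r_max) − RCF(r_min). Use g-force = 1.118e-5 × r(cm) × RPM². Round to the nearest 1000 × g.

≈ 63000 x g

ΔRCF = 1.118 × 10⁻⁵ × (r_max − r_min) × N² = 1.118 × 10⁻⁵ × 4.4 × 1,284,792,336 ≈ 63,201.5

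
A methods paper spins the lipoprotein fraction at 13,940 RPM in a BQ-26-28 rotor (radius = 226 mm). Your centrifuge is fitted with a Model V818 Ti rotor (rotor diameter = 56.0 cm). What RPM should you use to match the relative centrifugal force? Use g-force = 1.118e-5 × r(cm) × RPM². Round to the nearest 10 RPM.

≈ 12520 RPM

Original rotor: r = 226 mm = 22.6 cm
RCF_original = 1.118 × 10⁻⁵ × 22.6 × (13940)² = 1.118 × 10⁻⁵ × 22.6 × 194,323,600 ≈ 49,099.4 × g
Your rotor: r = 56.0 / 2 = 28 cm
49,099.4 = 1.118 × 10⁻⁵ × 28 × N²
N² = 49,099.4 / (31.304 × 10⁻⁵) = 156,847,048
N ≈ √156,847,048 ≈ 12,523.9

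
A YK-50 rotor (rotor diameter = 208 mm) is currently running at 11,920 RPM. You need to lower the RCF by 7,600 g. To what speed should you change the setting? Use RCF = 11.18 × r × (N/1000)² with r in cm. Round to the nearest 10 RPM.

N₂ ≈ 8760 RPM

r = 208 mm / 2 = 104 mm = 10.4 cm
Current RCF = 11.18 × 10.4 × (11.92)² = 11.18 × 10.4 × 142.0864 ≈ 16,520.7 × g
Target RCF = 16,520.7 − 7,600 = 8,920.7 × g
(N/1000)² = 8,920.7 / 116.272 = 76.72268
N = 1000 × √76.72268 ≈ 8,759.1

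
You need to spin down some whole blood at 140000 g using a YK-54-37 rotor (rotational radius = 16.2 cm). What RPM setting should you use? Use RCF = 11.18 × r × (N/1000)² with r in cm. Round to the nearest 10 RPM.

≈ 27800 RPM

RCF = 11.18 × r × (N/1000)²
140,000 = 11.18 × 16.2 × (N/1000)²
(N/1000)² = 140,000 / 181.116 = 772.9853
N = 1000 × √772.9853 ≈ 27,802.6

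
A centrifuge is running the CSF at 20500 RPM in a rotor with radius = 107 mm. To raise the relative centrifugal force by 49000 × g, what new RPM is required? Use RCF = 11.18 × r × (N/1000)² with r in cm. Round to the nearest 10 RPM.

N₂ ≈ 28810 RPM

r = 107 mm = 10.7 cm
Current RCF = 11.18 × 10.7 × (20.5)² = 11.18 × 10.7 × 420.25 ≈ 50,272.8 × g
Target RCF = 50,272.8 + 49,000 = 99,272.8 × g
(N/1000)² = 99,272.8 / 119.626 = 829.8597
N = 1000 × √829.8597 ≈ 28,807.3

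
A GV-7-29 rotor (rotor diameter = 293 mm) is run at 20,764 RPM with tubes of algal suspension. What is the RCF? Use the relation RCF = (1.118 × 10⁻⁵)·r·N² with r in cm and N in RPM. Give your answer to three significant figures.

RCF ≈ 70600 × g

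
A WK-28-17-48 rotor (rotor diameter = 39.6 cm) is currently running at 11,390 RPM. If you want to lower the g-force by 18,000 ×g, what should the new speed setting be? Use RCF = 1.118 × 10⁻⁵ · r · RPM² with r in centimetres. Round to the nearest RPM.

r = 39.6 / 2 = 19.8 cm
Current RCF = 1.118 × 10⁻⁵ × 19.8 × (11390)² = 1.118 × 10⁻⁵ × 19.8 × 129,732,100 ≈ 28,718 × g
Target RCF = 28,718 − 18,000 = 10,718 × g
N² = 10,718 / (22.1364 × 10⁻⁵) = 48,417,990
N ≈ √48,417,990 ≈ 6,958.3

≈ 6958 RPM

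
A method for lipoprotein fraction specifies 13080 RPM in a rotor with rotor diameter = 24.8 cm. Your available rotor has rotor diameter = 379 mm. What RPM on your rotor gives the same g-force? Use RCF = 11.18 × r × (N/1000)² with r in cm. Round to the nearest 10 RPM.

10580 RPM

Original rotor: r = 24.8 / 2 = 12.4 cm
RCF_original = 11.18 × 12.4 × (13.08)² = 11.18 × 12.4 × 171.0864 ≈ 23,718 × g
Your rotor: r = 379 mm / 2 = 189.5 mm = 18.95 cm
23,718 = 11.18 × 18.95 × (N/1000)²
(N/1000)² = 23,718 / 211.861 = 111.9508
N = 1000 × √111.9508 ≈ 10,580.7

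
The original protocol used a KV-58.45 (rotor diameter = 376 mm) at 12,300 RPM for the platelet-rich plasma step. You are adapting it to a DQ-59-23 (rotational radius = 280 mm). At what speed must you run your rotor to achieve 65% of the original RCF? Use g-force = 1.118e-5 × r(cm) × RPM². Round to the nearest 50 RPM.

≈ 8150 RPM

Original rotor: r = 376 mm / 2 = 188 mm = 18.8 cm
RCF = 1.118 × 10⁻⁵ × r × N²
RCF_original = 1.118 × 10⁻⁵ × 18.8 × (12300)² = 1.118 × 10⁻⁵ × 18.8 × 151,290,000 ≈ 31,798.7 × g
Target RCF = 0.65 × 31,798.7 ≈ 20,669.2 × g
Your rotor: r = 280 mm = 28.0 cm
20,669.2 = 1.118 × 10⁻⁵ × 28 × N²
N² = 20,669.2 / (31.304 × 10⁻⁵) = 66,027,345
N ≈ √66,027,345 ≈ 8,125.7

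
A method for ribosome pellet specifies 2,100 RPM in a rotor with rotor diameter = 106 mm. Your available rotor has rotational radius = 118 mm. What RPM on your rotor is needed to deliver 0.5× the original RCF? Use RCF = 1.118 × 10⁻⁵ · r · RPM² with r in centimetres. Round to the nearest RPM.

995 RPM

Original rotor: r = 106 mm / 2 = 53 mm = 5.3 cm
RCF_original = 1.118 × 10⁻⁵ × 5.3 × (2100)² = 1.118 × 10⁻⁵ × 5.3 × 4,410,000 ≈ 261.3 × g
Target RCF = 0.5 × 261.3 ≈ 130.7 × g
Your rotor: r = 118 mm = 11.8 cm
130.7 = 1.118 × 10⁻⁵ × 11.8 × N²
N² = 130.7 / (13.1924 × 10⁻⁵) = 990,722
N ≈ √990,722 ≈ 995.4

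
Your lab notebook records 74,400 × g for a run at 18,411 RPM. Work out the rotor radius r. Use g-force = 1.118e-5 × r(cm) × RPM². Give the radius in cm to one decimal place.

r ≈ 19.6 cm

74400 = 1.118 × 10⁻⁵ × r × (18411)²
r = 74400 / (1.118 × 10⁻⁵ × 338,964,921) = 74400 / 3789.628 ≈ 19.633 cm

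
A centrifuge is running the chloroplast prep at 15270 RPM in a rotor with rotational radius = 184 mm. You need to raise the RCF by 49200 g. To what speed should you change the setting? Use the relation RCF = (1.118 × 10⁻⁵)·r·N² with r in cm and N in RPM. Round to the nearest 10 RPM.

r = 184 mm = 18.4 cm
Current RCF = 1.118 × 10⁻⁵ × 18.4 × (15270)² = 1.118 × 10⁻⁵ × 18.4 × 233,172,900 ≈ 47,966.5 × g
Target RCF = 47,966.5 + 49,200 = 97,166.5 × g
N² = 97,166.5 / (20.5712 × 10⁻⁵) = 472,342,401
N ≈ √472,342,401 ≈ 21,733.4

21730 RPM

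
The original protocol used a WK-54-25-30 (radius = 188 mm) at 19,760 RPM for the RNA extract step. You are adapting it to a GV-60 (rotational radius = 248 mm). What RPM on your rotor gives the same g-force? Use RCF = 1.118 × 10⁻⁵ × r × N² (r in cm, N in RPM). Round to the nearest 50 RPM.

≈ 17200 RPM

Original rotor: r = 188 mm = 18.8 cm
RCF_original = 1.118 × 10⁻⁵ × 18.8 × (19760)² = 1.118 × 10⁻⁵ × 18.8 × 390,457,600 ≈ 82,067.9 × g
Your rotor: r = 248 mm = 24.8 cm
82,067.9 = 1.118 × 10⁻⁵ × 24.8 × N²
N² = 82,067.9 / (27.7264 × 10⁻⁵) = 295,991,907
N ≈ √295,991,907 ≈ 17,204.4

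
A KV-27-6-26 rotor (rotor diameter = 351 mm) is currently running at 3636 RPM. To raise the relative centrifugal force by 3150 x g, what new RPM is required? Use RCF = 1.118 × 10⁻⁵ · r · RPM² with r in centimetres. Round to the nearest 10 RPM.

5410 RPM

r = 351 mm / 2 = 175.5 mm = 17.55 cm
Current RCF = 1.118 × 10⁻⁵ × 17.55 × (3636)² = 1.118 × 10⁻⁵ × 17.55 × 13,220,496 ≈ 2,594 × g
Target RCF = 2,594 + 3,150 = 5,744 × g
N² = 5,744 / (19.6209 × 10⁻⁵) = 29,274,906
N ≈ √29,274,906 ≈ 5,410.6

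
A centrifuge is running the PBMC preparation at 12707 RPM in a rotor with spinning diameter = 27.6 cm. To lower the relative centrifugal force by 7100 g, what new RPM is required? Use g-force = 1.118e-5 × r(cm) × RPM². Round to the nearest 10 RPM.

r = 27.6 / 2 = 13.8 cm
Current RCF = 1.118 × 10⁻⁵ × 13.8 × (12707)² = 1.118 × 10⁻⁵ × 13.8 × 161,467,849 ≈ 24,911.9 × g
Target RCF = 24,911.9 − 7,100 = 17,811.9 × g
N² = 17,811.9 / (15.4284 × 10⁻⁵) = 115,448,783
N ≈ √115,448,783 ≈ 10,744.7

≈ 10740 RPM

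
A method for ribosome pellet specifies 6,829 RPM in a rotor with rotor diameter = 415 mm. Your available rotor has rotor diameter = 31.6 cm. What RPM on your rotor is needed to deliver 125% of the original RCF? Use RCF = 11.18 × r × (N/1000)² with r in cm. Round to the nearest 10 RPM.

≈ 8750 RPM

Original rotor: r = 415 mm / 2 = 207.5 mm = 20.75 cm
RCF_original = 11.18 × 20.75 × (6.829)² = 11.18 × 20.75 × 46.635241 ≈ 10,818.7 × g
Target RCF = 1.25 × 10,818.7 ≈ 13,523.4 × g
Your rotor: r = 31.6 / 2 = 15.8 cm
13,523.4 = 11.18 × 15.8 × (N/1000)²
(N/1000)² = 13,523.4 / 176.644 = 76.55737
N = 1000 × √76.55737 ≈ 8,749.7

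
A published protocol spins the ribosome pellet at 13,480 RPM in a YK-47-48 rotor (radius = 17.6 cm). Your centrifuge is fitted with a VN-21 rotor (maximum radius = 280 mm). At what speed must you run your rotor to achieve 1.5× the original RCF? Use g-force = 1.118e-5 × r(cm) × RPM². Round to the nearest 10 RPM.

13090 RPM

RCF_original = 1.118 × 10⁻⁵ × 17.6 × (13480)² = 1.118 × 10⁻⁵ × 17.6 × 181,710,400 ≈ 35,754.8 × g
Target RCF = 1.5 × 35,754.8 ≈ 53,632.2 × g
Your rotor: r = 280 mm = 28.0 cm
53,632.2 = 1.118 × 10⁻⁵ × 28 × N²
N² = 53,632.2 / (31.304 × 10⁻⁵) = 171,326,987
N ≈ √171,326,987 ≈ 13,089.2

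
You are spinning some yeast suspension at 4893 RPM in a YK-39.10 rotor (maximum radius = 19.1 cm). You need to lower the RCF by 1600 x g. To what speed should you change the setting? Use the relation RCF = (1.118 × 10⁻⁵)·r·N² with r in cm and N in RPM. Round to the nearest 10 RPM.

Current RCF = 1.118 × 10⁻⁵ × 19.1 × (4893)² = 1.118 × 10⁻⁵ × 19.1 × 23,941,449 ≈ 5,112.4 × g
Target RCF = 5,112.4 − 1,600 = 3,512.4 × g
N² = 3,512.4 / (21.3538 × 10⁻⁵) = 16,448,595
N ≈ √16,448,595 ≈ 4,055.7

4060 RPM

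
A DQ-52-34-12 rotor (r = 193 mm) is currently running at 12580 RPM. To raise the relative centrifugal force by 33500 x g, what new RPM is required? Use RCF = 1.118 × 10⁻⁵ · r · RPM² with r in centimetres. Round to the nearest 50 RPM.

≈ 17700 RPM

r = 193 mm = 19.3 cm
Current RCF = 1.118 × 10⁻⁵ × 19.3 × (12580)² = 1.118 × 10⁻⁵ × 19.3 × 158,256,400 ≈ 34,147.6 × g
Target RCF = 34,147.6 + 33,500 = 67,647.6 × g
N² = 67,647.6 / (21.5774 × 10⁻⁵) = 313,511,359
N ≈ √313,511,359 ≈ 17,706.3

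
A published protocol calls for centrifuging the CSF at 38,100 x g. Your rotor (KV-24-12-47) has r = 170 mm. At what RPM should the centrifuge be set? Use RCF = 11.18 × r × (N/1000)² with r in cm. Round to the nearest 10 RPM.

r = 170 mm = 17.0 cm
38,100 = 11.18 × 17 × (N/1000)²
(N/1000)² = 38,100 / 190.06 = 200.463
N = 1000 × √200.463 ≈ 14,158.5

≈ 14160 RPM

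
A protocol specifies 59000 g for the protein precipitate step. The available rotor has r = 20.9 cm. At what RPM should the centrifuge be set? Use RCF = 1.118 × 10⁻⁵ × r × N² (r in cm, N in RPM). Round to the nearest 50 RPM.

59,000 = 1.118 × 10⁻⁵ × 20.9 × N²
N² = 59,000 / (23.3662 × 10⁻⁵) = 252,501,476
N ≈ √252,501,476 ≈ 15,890.3

15900 RPM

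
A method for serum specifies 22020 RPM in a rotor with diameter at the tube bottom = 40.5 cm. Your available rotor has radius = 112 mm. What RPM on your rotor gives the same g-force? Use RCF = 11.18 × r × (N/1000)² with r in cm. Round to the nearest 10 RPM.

Original rotor: r = 40.5 / 2 = 20.25 cm
RCF = 11.18 × r × (N/1000)²
RCF_original = 11.18 × 20.25 × (22.02)² = 11.18 × 20.25 × 484.8804 ≈ 109,774.5 × g
Your rotor: r = 112 mm = 11.2 cm
109,774.5 = 11.18 × 11.2 × (N/1000)²
(N/1000)² = 109,774.5 / 125.216 = 876.6811
N = 1000 × √876.6811 ≈ 29,608.8

29610 RPM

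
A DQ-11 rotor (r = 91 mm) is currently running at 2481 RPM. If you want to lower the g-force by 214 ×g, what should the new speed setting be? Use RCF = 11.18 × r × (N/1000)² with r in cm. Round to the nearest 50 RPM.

2000 RPM

r = 91 mm = 9.1 cm
Current RCF = 11.18 × 9.1 × (2.481)² = 11.18 × 9.1 × 6.155361 ≈ 626.2 × g
Target RCF = 626.2 − 214 = 412.2 × g
(N/1000)² = 412.2 / 101.738 = 4.051583
N = 1000 × √4.051583 ≈ 2,012.9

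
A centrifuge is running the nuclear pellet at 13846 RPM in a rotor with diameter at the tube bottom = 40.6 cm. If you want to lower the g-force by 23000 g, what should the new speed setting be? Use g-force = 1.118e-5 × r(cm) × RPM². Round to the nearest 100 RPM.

≈ 9500 RPM

r = 40.6 / 2 = 20.3 cm
Current RCF = 1.118 × 10⁻⁵ × 20.3 × (13846)² = 1.118 × 10⁻⁵ × 20.3 × 191,711,716 ≈ 43,509.7 × g
Target RCF = 43,509.7 − 23,000 = 20,509.7 × g
N² = 20,509.7 / (22.6954 × 10⁻⁵) = 90,369,414
N ≈ √90,369,414 ≈ 9,506.3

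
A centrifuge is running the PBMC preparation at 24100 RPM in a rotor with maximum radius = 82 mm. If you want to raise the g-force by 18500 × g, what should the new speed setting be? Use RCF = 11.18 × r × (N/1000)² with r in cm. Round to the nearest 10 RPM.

27980 RPM

r = 82 mm = 8.2 cm
Current RCF = 11.18 × 8.2 × (24.1)² = 11.18 × 8.2 × 580.81 ≈ 53,246.3 × g
Target RCF = 53,246.3 + 18,500 = 71,746.3 × g
(N/1000)² = 71,746.3 / 91.676 = 782.6072
N = 1000 × √782.6072 ≈ 27,975.1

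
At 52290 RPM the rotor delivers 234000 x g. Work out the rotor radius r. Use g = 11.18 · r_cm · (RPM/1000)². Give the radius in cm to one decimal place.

7.7 cm

234000 = 11.18 × r × (52.29)²
r = 234000 / (11.18 × 2734.2441) = 234000 / 30568.85 ≈ 7.655 cm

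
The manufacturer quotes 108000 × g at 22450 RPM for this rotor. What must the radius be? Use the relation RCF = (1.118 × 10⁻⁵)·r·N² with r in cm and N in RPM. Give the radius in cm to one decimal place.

19.2 cm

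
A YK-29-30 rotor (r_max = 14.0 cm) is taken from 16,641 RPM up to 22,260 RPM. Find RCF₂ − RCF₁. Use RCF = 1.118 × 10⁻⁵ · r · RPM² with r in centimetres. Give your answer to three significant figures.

RCF₁ = 1.118 × 10⁻⁵ × 14 × (16641)² = 1.118 × 10⁻⁵ × 14 × 276,922,881 ≈ 43,344 × g
RCF₂ = 1.118 × 10⁻⁵ × 14 × (22260)² = 1.118 × 10⁻⁵ × 14 × 495,507,600 ≈ 77,556.8 × g
Increase = 77,556.8 − 43,344 = 34,212.8

≈ 34200 x g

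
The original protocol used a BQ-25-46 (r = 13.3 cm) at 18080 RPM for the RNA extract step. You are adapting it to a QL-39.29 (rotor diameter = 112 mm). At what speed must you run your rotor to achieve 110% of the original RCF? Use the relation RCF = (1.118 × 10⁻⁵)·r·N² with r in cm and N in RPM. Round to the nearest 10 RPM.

≈ 29220 RPM

RCF_original = 1.118 × 10⁻⁵ × 13.3 × (18080)² = 1.118 × 10⁻⁵ × 13.3 × 326,886,400 ≈ 48,606 × g
Target RCF = 1.1 × 48,606 ≈ 53,466.6 × g
Your rotor: r = 112 mm / 2 = 56 mm = 5.6 cm
53,466.6 = 1.118 × 10⁻⁵ × 5.6 × N²
N² = 53,466.6 / (6.2608 × 10⁻⁵) = 853,989,905
N ≈ √853,989,905 ≈ 29,223.1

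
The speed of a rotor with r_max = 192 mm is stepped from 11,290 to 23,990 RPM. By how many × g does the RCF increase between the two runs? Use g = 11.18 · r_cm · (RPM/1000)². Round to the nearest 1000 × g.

r = 192 mm = 19.2 cm
RCF₁ = 11.18 × 19.2 × (11.29)² = 11.18 × 19.2 × 127.4641 ≈ 27,360.9 × g
RCF₂ = 11.18 × 19.2 × (23.99)² = 11.18 × 19.2 × 575.5201 ≈ 123,538.8 × g
Increase = 123,538.8 − 27,360.9 = 96,177.9

≈ 96000 × g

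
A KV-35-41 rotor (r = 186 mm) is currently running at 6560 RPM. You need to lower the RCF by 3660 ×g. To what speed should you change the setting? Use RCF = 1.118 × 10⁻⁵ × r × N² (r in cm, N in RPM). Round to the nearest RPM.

5043 RPM

r = 186 mm = 18.6 cm
Current RCF = 1.118 × 10⁻⁵ × 18.6 × (6560)² = 1.118 × 10⁻⁵ × 18.6 × 43,033,600 ≈ 8,948.8 × g
Target RCF = 8,948.8 − 3,660 = 5,288.8 × g
N² = 5,288.8 / (20.7948 × 10⁻⁵) = 25,433,281
N ≈ √25,433,281 ≈ 5,043.1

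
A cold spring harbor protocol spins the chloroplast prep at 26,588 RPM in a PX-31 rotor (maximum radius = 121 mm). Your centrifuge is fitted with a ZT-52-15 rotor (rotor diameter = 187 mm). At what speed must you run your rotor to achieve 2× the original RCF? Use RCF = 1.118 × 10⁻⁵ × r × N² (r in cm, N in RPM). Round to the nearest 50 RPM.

Original rotor: r = 121 mm = 12.1 cm
RCF = 1.118 × 10⁻⁵ × r × N²
RCF_original = 1.118 × 10⁻⁵ × 12.1 × (26588)² = 1.118 × 10⁻⁵ × 12.1 × 706,921,744 ≈ 95,631 × g
Target RCF = 2 × 95,631 ≈ 191,262 × g
Your rotor: r = 187 mm / 2 = 93.5 mm = 9.35 cm
191,262 = 1.118 × 10⁻⁵ × 9.35 × N²
N² = 191,262 / (10.4533 × 10⁻⁵) = 1,829,680,579
N ≈ √1,829,680,579 ≈ 42,774.8

≈ 42750 RPM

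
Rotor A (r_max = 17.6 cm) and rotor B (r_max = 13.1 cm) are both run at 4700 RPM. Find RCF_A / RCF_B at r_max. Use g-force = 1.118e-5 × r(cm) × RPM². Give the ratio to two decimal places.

At fixed N, RCF ∝ r, so RCF_A/RCF_B = r_A/r_B = 17.6 / 13.1 = 1.3435.

1.34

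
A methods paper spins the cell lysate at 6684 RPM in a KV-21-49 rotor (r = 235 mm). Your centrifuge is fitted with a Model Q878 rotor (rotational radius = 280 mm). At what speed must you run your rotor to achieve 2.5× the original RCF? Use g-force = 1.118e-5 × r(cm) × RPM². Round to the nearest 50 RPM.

≈ 9700 RPM

Original rotor: r = 235 mm = 23.5 cm
RCF_original = 1.118 × 10⁻⁵ × 23.5 × (6684)² = 1.118 × 10⁻⁵ × 23.5 × 44,675,856 ≈ 11,737.7 × g
Target RCF = 2.5 × 11,737.7 ≈ 29,344.2 × g
Your rotor: r = 280 mm = 28.0 cm
29,344.2 = 1.118 × 10⁻⁵ × 28 × N²
N² = 29,344.2 / (31.304 × 10⁻⁵) = 93,739,458
N ≈ √93,739,458 ≈ 9,681.9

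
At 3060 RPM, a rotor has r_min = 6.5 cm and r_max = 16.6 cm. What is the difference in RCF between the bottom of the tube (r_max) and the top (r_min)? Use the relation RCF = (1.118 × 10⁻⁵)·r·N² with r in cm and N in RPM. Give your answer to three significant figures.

RCF_max = 1.118 × 10⁻⁵ × 16.6 × (3060)² = 1.118 × 10⁻⁵ × 16.6 × 9,363,600 ≈ 1,737.8 × g
RCF_min = 1.118 × 10⁻⁵ × 6.5 × (3060)² = 1.118 × 10⁻⁵ × 6.5 × 9,363,600 ≈ 680.5 × g
ΔRCF = 1,737.8 − 680.5 = 1,057.3

1060 x g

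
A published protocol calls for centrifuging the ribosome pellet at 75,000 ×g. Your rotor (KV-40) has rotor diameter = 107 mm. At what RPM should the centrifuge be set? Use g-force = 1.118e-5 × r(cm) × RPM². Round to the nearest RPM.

r = 107 mm / 2 = 53.5 mm = 5.35 cm
75,000 = 1.118 × 10⁻⁵ × 5.35 × N²
N² = 75,000 / (5.9813 × 10⁻⁵) = 1,253,908,013
N ≈ √1,253,908,013 ≈ 35,410.6

35411 RPM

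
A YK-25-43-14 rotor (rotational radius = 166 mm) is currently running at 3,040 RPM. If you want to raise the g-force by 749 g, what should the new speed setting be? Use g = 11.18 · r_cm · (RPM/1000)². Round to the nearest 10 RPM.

r = 166 mm = 16.6 cm
Current RCF = 11.18 × 16.6 × (3.04)² = 11.18 × 16.6 × 9.2416 ≈ 1,715.1 × g
Target RCF = 1,715.1 + 749 = 2,464.1 × g
(N/1000)² = 2,464.1 / 185.588 = 13.27726
N = 1000 × √13.27726 ≈ 3,643.8

3640 RPM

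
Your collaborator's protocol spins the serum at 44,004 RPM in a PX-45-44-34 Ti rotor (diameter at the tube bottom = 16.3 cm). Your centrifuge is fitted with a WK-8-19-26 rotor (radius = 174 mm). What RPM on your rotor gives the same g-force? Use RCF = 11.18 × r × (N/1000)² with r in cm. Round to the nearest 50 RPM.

30100 RPM

Original rotor: r = 16.3 / 2 = 8.15 cm
RCF_original = 11.18 × 8.15 × (44.004)² = 11.18 × 8.15 × 1,936.352016 ≈ 176,434.6 × g
Your rotor: r = 174 mm = 17.4 cm
176,434.6 = 11.18 × 17.4 × (N/1000)²
(N/1000)² = 176,434.6 / 194.532 = 906.9695
N = 1000 × √906.9695 ≈ 30,115.9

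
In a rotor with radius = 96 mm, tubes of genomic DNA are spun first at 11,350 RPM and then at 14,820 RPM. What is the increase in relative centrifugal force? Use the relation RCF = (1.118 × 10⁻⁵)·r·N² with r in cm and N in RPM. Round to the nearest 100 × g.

r = 96 mm = 9.6 cm
RCF₁ = 1.118 × 10⁻⁵ × 9.6 × (11350)² = 1.118 × 10⁻⁵ × 9.6 × 128,822,500 ≈ 13,826.3 × g
RCF₂ = 1.118 × 10⁻⁵ × 9.6 × (14820)² = 1.118 × 10⁻⁵ × 9.6 × 219,632,400 ≈ 23,572.7 × g
Increase = 23,572.7 − 13,826.3 = 9,746.4

9700 x g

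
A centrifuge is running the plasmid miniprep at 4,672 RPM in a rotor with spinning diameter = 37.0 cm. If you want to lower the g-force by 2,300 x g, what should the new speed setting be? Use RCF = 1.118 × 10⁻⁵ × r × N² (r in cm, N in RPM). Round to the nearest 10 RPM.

≈ 3270 RPM

r = 37.0 / 2 = 18.5 cm
Current RCF = 1.118 × 10⁻⁵ × 18.5 × (4672)² = 1.118 × 10⁻⁵ × 18.5 × 21,827,584 ≈ 4,514.6 × g
Target RCF = 4,514.6 − 2,300 = 2,214.6 × g
N² = 2,214.6 / (20.683 × 10⁻⁵) = 10,707,344
N ≈ √10,707,344 ≈ 3,272.2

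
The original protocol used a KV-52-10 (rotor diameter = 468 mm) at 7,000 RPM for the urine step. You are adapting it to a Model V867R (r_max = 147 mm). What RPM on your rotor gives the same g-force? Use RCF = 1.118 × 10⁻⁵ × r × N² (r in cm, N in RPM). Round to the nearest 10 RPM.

Original rotor: r = 468 mm / 2 = 234 mm = 23.4 cm
RCF_original = 1.118 × 10⁻⁵ × 23.4 × (7000)² = 1.118 × 10⁻⁵ × 23.4 × 49,000,000 ≈ 12,819 × g
Your rotor: r = 147 mm = 14.7 cm
12,819 = 1.118 × 10⁻⁵ × 14.7 × N²
N² = 12,819 / (16.4346 × 10⁻⁵) = 78,000,073
N ≈ √78,000,073 ≈ 8,831.8

8830 RPM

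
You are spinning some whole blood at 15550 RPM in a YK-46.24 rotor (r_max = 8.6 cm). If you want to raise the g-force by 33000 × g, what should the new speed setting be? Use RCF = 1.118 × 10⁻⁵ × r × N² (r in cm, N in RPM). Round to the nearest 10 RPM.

24190 RPM

Current RCF = 1.118 × 10⁻⁵ × 8.6 × (15550)² = 1.118 × 10⁻⁵ × 8.6 × 241,802,500 ≈ 23,248.8 × g
Target RCF = 23,248.8 + 33,000 = 56,248.8 × g
N² = 56,248.8 / (9.6148 × 10⁻⁵) = 585,023,089
N ≈ √585,023,089 ≈ 24,187.3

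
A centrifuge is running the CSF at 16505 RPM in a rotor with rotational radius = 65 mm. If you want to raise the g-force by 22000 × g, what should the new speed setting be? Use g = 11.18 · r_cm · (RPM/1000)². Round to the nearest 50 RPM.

≈ 24000 RPM

r = 65 mm = 6.5 cm
Current RCF = 11.18 × 6.5 × (16.505)² = 11.18 × 6.5 × 272.415025 ≈ 19,796.4 × g
Target RCF = 19,796.4 + 22,000 = 41,796.4 × g
(N/1000)² = 41,796.4 / 72.67 = 575.1534
N = 1000 × √575.1534 ≈ 23,982.4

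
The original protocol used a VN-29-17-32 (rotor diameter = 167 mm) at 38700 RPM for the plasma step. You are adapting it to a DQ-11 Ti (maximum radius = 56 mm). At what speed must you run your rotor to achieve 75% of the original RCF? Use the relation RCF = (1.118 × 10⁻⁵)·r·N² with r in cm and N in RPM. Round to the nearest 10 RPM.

Original rotor: r = 167 mm / 2 = 83.5 mm = 8.35 cm
RCF_original = 1.118 × 10⁻⁵ × 8.35 × (38700)² = 1.118 × 10⁻⁵ × 8.35 × 1,497,690,000 ≈ 139,813.9 × g
Target RCF = 0.75 × 139,813.9 ≈ 104,860.4 × g
Your rotor: r = 56 mm = 5.6 cm
104,860.4 = 1.118 × 10⁻⁵ × 5.6 × N²
N² = 104,860.4 / (6.2608 × 10⁻⁵) = 1,674,872,221
N ≈ √1,674,872,221 ≈ 40,925.2

≈ 40930 RPM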